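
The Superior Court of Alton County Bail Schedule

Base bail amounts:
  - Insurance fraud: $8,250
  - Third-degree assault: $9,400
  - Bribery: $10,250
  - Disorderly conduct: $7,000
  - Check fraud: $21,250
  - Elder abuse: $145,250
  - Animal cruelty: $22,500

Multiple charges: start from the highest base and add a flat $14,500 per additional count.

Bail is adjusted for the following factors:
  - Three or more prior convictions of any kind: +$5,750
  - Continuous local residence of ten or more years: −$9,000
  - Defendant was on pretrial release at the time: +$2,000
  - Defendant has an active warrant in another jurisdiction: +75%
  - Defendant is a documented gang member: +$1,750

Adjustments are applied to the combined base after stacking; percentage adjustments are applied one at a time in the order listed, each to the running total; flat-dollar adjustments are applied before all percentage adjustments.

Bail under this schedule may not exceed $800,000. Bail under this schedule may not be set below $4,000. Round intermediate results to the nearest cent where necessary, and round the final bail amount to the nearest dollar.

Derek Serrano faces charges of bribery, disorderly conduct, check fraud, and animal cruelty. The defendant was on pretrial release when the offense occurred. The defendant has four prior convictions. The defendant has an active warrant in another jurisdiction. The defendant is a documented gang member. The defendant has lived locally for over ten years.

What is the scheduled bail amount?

Base amounts from the schedule: bribery $10,250; disorderly conduct $7,000; check fraud $21,250; animal cruelty $22,500.
Stacking rule: highest base plus $14,500 per additional charge. Highest is animal cruelty at $22,500; 3 additional charges → +$43,500. Combined base = $66,000.
Three or more prior convictions of any kind (+$5,750 flat): $66,000 + $5,750 = $71,750.
Continuous local residence of ten or more years (−$9,000 flat): $71,750 − $9,000 = $62,750.
Defendant was on pretrial release at the time (+$2,000 flat): $62,750 + $2,000 = $64,750.
Defendant is a documented gang member (+$1,750 flat): $64,750 + $1,750 = $66,500.
Defendant has an active warrant in another jurisdiction (+75%): $66,500 × 1.75 = $116,375.
$116,375 is within the $800,000 maximum.
$116,375 is at or above the $4,000 minimum.

$116,375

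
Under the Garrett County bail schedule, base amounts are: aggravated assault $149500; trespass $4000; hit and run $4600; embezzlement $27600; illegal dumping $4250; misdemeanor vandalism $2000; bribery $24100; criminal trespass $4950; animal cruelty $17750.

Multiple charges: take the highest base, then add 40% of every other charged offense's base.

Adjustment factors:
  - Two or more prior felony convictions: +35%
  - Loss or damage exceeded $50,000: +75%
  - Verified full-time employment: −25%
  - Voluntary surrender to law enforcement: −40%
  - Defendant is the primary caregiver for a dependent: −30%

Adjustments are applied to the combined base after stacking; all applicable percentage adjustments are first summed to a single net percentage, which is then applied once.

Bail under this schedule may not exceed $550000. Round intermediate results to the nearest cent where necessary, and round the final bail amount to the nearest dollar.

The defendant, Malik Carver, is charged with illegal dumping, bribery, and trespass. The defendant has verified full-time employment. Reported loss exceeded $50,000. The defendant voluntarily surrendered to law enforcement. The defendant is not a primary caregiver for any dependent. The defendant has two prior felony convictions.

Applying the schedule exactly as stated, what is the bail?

Base amounts from the schedule: illegal dumping $4250; bribery $24100; trespass $4000.
Stacking rule: highest base plus 40% of each additional charge. Highest is bribery at $24100. Additional: $4250 × 40% = $1700; $4000 × 40% = $1600. Combined base = $24100 + $3300 = $27400.
Net percentage adjustment: +35% +75% −25% −40% = +45%. $27400 × 1.45 = $39730.
$39730 is within the $550000 maximum.

$39730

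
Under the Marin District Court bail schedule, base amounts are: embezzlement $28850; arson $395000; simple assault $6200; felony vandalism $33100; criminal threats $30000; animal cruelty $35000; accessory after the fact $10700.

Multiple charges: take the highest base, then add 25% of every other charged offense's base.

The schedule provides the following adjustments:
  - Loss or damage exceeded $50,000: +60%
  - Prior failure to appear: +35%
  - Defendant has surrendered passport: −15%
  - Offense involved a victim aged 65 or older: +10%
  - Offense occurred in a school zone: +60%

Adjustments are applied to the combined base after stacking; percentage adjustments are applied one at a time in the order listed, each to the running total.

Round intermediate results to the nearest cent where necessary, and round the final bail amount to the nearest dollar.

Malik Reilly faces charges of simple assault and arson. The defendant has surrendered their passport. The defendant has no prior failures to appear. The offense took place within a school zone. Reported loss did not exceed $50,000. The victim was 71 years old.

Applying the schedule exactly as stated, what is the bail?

$593239

Base amounts from the schedule: simple assault $6200; arson $395000.
Stacking rule: highest base plus 25% of each additional charge. Highest is arson at $395000. Additional: $6200 × 25% = $1550. Combined base = $395000 + $1550 = $396550.
Defendant has surrendered passport (−15%): $396550 × 0.85 = $337067.50.
Offense involved a victim aged 65 or older (+10%): $337067.50 × 1.1 = $370774.25.
Offense occurred in a school zone (+60%): $370774.25 × 1.6 = $593238.80.
Rounded to the nearest dollar: $593239.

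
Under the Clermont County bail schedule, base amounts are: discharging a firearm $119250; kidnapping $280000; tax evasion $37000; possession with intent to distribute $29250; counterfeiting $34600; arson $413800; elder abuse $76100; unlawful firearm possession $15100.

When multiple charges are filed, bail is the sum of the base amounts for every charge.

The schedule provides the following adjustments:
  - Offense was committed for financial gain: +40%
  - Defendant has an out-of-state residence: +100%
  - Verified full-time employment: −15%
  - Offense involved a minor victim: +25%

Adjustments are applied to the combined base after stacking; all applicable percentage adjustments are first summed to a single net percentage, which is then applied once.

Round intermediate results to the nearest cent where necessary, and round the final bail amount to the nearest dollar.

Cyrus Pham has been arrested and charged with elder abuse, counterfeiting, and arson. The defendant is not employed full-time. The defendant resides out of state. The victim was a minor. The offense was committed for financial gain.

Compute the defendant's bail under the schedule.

Base amounts from the schedule: elder abuse $76100; counterfeiting $34600; arson $413800.
Stacking rule: sum of all bases. $76100 + $34600 + $413800 = $524500.
Net percentage adjustment: +40% +100% +25% = +165%. $524500 × 2.65 = $1389925.

$1389925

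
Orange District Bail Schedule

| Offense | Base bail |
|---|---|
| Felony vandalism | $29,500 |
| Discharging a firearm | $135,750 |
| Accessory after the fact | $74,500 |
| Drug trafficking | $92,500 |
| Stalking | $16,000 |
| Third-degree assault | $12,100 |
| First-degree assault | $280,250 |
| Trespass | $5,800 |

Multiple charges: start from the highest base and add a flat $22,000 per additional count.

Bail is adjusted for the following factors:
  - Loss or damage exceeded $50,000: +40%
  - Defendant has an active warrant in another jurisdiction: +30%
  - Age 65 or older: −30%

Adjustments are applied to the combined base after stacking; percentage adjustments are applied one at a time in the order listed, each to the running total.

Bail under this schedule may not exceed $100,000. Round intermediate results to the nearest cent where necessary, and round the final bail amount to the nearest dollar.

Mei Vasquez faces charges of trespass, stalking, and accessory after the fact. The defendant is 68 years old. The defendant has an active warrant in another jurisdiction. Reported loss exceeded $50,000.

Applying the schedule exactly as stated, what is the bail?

$100,000

Base amounts from the schedule: trespass $5,800; stalking $16,000; accessory after the fact $74,500.
Stacking rule: highest base plus $22,000 per additional charge. Highest is accessory after the fact at $74,500; 2 additional charges → +$44,000. Combined base = $118,500.
Loss or damage exceeded $50,000 (+40%): $118,500 × 1.4 = $165,900.
Defendant has an active warrant in another jurisdiction (+30%): $165,900 × 1.3 = $215,670.
Age 65 or older (−30%): $215,670 × 0.7 = $150,969.
Result $150,969 exceeds the maximum of $100,000; bail is capped at $100,000.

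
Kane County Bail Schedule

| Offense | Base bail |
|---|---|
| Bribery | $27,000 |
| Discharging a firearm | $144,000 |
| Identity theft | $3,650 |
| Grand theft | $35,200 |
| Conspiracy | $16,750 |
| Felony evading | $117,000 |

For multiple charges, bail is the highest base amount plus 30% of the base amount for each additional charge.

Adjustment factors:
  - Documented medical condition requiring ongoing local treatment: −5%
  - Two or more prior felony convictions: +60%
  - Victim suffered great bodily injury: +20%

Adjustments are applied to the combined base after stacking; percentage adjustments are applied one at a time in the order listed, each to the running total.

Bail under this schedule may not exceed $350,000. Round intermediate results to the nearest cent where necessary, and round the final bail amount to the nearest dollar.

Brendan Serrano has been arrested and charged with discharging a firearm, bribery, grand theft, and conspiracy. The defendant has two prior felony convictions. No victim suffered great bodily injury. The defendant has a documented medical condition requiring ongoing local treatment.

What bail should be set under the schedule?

$254,881

Base amounts from the schedule: discharging a firearm $144,000; bribery $27,000; grand theft $35,200; conspiracy $16,750.
Stacking rule: highest base plus 30% of each additional charge. Highest is discharging a firearm at $144,000. Additional: $27,000 × 30% = $8,100; $35,200 × 30% = $10,560; $16,750 × 30% = $5,025. Combined base = $144,000 + $23,685 = $167,685.
Documented medical condition requiring ongoing local treatment (−5%): $167,685 × 0.95 = $159,300.75.
Two or more prior felony convictions (+60%): $159,300.75 × 1.6 = $254,881.20.
$254,881.20 is within the $350,000 maximum.
Rounded to the nearest dollar: $254,881.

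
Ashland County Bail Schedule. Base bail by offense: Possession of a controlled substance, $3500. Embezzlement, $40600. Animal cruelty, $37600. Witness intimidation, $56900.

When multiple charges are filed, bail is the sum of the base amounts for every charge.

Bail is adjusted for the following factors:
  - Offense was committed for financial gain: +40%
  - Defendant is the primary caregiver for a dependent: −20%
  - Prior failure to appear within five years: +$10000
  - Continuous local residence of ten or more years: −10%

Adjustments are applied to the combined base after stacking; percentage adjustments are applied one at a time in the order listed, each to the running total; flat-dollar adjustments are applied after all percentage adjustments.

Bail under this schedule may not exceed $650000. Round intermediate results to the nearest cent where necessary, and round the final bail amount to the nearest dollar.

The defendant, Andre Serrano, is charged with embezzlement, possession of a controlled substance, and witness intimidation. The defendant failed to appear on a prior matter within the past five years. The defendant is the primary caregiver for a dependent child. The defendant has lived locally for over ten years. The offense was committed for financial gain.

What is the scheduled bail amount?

$111808

Base amounts from the schedule: embezzlement $40600; possession of a controlled substance $3500; witness intimidation $56900.
Stacking rule: sum of all bases. $40600 + $3500 + $56900 = $101000.
Offense was committed for financial gain (+40%): $101000 × 1.4 = $141400.
Defendant is the primary caregiver for a dependent (−20%): $141400 × 0.8 = $113120.
Continuous local residence of ten or more years (−10%): $113120 × 0.9 = $101808.
Prior failure to appear within five years (+$10000 flat): $101808 + $10000 = $111808.
$111808 is within the $650000 maximum.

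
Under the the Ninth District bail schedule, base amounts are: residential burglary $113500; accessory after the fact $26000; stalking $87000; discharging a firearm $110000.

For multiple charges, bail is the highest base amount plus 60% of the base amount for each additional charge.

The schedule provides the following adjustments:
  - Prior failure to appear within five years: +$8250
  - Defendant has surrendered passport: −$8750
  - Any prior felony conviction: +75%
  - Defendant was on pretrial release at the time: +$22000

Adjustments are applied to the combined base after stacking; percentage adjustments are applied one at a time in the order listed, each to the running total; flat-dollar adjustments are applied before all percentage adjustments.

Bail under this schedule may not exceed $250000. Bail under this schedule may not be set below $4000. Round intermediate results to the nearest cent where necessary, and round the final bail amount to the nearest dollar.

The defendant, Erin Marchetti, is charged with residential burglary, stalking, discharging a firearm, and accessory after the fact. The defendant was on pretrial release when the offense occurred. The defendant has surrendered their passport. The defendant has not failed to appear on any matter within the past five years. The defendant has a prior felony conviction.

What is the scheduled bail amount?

$250000

Base amounts from the schedule: residential burglary $113500; stalking $87000; discharging a firearm $110000; accessory after the fact $26000.
Stacking rule: highest base plus 60% of each additional charge. Highest is residential burglary at $113500. Additional: $87000 × 60% = $52200; $110000 × 60% = $66000; $26000 × 60% = $15600. Combined base = $113500 + $133800 = $247300.
Defendant has surrendered passport (−$8750 flat): $247300 − $8750 = $238550.
Defendant was on pretrial release at the time (+$22000 flat): $238550 + $22000 = $260550.
Any prior felony conviction (+75%): $260550 × 1.75 = $455962.50.
Result $455962.50 exceeds the maximum of $250000; bail is capped at $250000.
$250000 is at or above the $4000 minimum.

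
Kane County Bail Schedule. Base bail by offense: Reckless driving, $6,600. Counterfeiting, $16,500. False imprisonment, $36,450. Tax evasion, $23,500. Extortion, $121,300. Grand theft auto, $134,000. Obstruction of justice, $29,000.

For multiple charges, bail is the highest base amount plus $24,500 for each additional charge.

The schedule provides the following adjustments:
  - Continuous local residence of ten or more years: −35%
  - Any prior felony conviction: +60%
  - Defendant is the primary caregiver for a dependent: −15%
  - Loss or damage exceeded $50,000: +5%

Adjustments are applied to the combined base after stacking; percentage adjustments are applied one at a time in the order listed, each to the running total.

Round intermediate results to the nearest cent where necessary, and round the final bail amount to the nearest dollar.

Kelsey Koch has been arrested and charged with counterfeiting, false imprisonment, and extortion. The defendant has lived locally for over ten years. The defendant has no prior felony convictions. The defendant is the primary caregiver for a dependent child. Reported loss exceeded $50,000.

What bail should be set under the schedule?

Base amounts from the schedule: counterfeiting $16,500; false imprisonment $36,450; extortion $121,300.
Stacking rule: highest base plus $24,500 per additional charge. Highest is extortion at $121,300; 2 additional charges → +$49,000. Combined base = $170,300.
Continuous local residence of ten or more years (−35%): $170,300 × 0.65 = $110,695.
Defendant is the primary caregiver for a dependent (−15%): $110,695 × 0.85 = $94,090.75.
Loss or damage exceeded $50,000 (+5%): $94,090.75 × 1.05 = $98,795.29.
Rounded to the nearest dollar: $98,795.

$98,795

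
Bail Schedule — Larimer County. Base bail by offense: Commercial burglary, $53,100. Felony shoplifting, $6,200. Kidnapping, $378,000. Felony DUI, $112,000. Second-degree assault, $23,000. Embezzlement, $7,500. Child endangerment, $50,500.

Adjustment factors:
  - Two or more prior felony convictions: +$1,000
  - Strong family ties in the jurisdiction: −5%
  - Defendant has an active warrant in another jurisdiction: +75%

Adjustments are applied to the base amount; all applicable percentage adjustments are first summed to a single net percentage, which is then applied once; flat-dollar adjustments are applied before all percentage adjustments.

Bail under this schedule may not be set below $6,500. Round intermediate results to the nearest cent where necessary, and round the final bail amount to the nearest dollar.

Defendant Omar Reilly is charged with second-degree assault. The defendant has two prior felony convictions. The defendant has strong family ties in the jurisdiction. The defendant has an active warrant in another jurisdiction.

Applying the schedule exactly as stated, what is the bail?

$40,800

Base amounts from the schedule: second-degree assault $23,000.
Single charge. Combined base = $23,000.
Two or more prior felony convictions (+$1,000 flat): $23,000 + $1,000 = $24,000.
Net percentage adjustment: −5% +75% = +70%. $24,000 × 1.7 = $40,800.
$40,800 is at or above the $6,500 minimum.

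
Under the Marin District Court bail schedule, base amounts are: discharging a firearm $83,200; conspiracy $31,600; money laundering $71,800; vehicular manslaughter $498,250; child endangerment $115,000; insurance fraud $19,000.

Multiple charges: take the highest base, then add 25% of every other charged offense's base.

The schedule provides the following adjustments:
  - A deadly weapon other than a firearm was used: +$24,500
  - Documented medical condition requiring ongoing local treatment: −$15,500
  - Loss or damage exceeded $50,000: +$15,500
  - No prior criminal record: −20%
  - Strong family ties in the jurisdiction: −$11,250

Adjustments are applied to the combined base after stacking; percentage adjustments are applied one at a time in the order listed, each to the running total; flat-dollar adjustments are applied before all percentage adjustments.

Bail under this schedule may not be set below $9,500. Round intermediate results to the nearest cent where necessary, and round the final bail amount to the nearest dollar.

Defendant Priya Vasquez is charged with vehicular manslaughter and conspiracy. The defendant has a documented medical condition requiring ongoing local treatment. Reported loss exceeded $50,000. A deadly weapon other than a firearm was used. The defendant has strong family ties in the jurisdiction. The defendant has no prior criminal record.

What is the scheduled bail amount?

Base amounts from the schedule: vehicular manslaughter $498,250; conspiracy $31,600.
Stacking rule: highest base plus 25% of each additional charge. Highest is vehicular manslaughter at $498,250. Additional: $31,600 × 25% = $7,900. Combined base = $498,250 + $7,900 = $506,150.
A deadly weapon other than a firearm was used (+$24,500 flat): $506,150 + $24,500 = $530,650.
Documented medical condition requiring ongoing local treatment (−$15,500 flat): $530,650 − $15,500 = $515,150.
Loss or damage exceeded $50,000 (+$15,500 flat): $515,150 + $15,500 = $530,650.
Strong family ties in the jurisdiction (−$11,250 flat): $530,650 − $11,250 = $519,400.
No prior criminal record (−20%): $519,400 × 0.8 = $415,520.
$415,520 is at or above the $9,500 minimum.

$415,520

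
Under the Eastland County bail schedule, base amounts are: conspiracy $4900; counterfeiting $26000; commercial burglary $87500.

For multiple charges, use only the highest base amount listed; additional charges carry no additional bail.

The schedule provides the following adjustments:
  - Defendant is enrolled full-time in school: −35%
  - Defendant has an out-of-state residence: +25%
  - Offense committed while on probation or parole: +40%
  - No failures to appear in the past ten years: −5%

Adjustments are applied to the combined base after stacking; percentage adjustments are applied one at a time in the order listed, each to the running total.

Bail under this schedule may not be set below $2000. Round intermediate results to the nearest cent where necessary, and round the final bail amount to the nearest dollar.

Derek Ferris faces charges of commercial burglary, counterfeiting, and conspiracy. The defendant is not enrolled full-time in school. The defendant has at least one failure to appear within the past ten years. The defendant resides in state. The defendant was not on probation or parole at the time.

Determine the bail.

Base amounts from the schedule: commercial burglary $87500; counterfeiting $26000; conspiracy $4900.
Stacking rule: use the highest base only. Highest is commercial burglary at $87500. Combined base = $87500.
No adjustment factors apply to this defendant.
$87500 is at or above the $2000 minimum.

$87500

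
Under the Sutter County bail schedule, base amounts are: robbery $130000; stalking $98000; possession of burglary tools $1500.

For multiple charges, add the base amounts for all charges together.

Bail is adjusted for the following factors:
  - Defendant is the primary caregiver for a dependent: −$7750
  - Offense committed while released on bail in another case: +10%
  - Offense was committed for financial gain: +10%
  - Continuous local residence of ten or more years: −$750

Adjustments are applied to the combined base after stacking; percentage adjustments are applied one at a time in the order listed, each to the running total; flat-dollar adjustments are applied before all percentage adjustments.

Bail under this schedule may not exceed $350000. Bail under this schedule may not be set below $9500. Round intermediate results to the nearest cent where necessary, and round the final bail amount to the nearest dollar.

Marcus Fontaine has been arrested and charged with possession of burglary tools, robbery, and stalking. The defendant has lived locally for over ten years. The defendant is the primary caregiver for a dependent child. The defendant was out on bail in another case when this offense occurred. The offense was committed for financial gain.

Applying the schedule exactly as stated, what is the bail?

Base amounts from the schedule: possession of burglary tools $1500; robbery $130000; stalking $98000.
Stacking rule: sum of all bases. $1500 + $130000 + $98000 = $229500.
Defendant is the primary caregiver for a dependent (−$7750 flat): $229500 − $7750 = $221750.
Continuous local residence of ten or more years (−$750 flat): $221750 − $750 = $221000.
Offense committed while released on bail in another case (+10%): $221000 × 1.1 = $243100.
Offense was committed for financial gain (+10%): $243100 × 1.1 = $267410.
$267410 is within the $350000 maximum.
$267410 is at or above the $9500 minimum.

$267410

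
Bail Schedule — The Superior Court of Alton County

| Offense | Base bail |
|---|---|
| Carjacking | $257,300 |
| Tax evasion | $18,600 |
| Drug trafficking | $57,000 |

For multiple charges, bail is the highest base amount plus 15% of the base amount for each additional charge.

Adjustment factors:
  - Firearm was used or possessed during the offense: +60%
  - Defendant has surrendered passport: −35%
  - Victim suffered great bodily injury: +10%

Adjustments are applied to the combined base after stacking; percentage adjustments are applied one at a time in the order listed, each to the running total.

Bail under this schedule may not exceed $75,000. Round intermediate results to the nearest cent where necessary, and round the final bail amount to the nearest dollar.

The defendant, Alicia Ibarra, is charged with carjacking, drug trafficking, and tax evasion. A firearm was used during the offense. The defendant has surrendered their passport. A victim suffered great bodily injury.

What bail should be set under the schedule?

$75,000

Base amounts from the schedule: carjacking $257,300; drug trafficking $57,000; tax evasion $18,600.
Stacking rule: highest base plus 15% of each additional charge. Highest is carjacking at $257,300. Additional: $57,000 × 15% = $8,550; $18,600 × 15% = $2,790. Combined base = $257,300 + $11,340 = $268,640.
Firearm was used or possessed during the offense (+60%): $268,640 × 1.6 = $429,824.
Defendant has surrendered passport (−35%): $429,824 × 0.65 = $279,385.60.
Victim suffered great bodily injury (+10%): $279,385.60 × 1.1 = $307,324.16.
Result $307,324.16 exceeds the maximum of $75,000; bail is capped at $75,000.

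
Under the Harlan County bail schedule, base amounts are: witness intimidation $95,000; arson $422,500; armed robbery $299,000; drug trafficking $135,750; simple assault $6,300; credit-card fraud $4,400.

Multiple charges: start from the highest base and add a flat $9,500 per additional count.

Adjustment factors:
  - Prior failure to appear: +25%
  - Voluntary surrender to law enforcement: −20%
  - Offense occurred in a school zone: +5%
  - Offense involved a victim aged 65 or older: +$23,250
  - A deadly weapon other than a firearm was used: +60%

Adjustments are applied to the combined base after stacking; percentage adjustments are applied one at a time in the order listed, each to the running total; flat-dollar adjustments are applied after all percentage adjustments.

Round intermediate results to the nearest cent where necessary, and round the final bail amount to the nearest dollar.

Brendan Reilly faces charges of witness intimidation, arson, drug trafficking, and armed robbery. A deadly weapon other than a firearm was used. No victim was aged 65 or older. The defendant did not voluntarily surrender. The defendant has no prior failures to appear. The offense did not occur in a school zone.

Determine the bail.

Base amounts from the schedule: witness intimidation $95,000; arson $422,500; drug trafficking $135,750; armed robbery $299,000.
Stacking rule: highest base plus $9,500 per additional charge. Highest is arson at $422,500; 3 additional charges → +$28,500. Combined base = $451,000.
A deadly weapon other than a firearm was used (+60%): $451,000 × 1.6 = $721,600.

$721,600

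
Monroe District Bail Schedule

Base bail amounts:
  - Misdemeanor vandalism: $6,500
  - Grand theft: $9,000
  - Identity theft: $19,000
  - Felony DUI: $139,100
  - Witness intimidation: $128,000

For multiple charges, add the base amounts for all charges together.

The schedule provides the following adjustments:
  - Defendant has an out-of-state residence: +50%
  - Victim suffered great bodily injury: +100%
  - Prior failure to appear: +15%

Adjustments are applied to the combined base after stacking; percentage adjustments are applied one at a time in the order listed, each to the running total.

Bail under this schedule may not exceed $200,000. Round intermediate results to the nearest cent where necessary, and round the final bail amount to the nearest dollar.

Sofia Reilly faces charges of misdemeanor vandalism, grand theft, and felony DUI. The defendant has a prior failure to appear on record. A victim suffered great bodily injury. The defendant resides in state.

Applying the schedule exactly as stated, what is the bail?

$200,000

Base amounts from the schedule: misdemeanor vandalism $6,500; grand theft $9,000; felony DUI $139,100.
Stacking rule: sum of all bases. $6,500 + $9,000 + $139,100 = $154,600.
Victim suffered great bodily injury (+100%): $154,600 × 2 = $309,200.
Prior failure to appear (+15%): $309,200 × 1.15 = $355,580.
Result $355,580 exceeds the maximum of $200,000; bail is capped at $200,000.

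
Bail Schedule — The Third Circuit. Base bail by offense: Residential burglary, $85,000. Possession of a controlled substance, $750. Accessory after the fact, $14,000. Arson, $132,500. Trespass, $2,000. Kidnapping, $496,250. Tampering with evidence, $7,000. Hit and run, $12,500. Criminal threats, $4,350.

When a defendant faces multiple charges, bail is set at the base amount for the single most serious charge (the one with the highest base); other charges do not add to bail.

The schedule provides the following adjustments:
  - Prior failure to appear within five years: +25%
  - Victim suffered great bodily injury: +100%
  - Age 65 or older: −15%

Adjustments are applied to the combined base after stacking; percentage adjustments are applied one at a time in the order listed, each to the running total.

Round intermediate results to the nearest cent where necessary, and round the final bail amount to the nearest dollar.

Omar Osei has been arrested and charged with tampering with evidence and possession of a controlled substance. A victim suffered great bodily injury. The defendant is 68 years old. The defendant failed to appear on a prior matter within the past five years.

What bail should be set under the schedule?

Base amounts from the schedule: tampering with evidence $7,000; possession of a controlled substance $750.
Stacking rule: use the highest base only. Highest is tampering with evidence at $7,000. Combined base = $7,000.
Prior failure to appear within five years (+25%): $7,000 × 1.25 = $8,750.
Victim suffered great bodily injury (+100%): $8,750 × 2 = $17,500.
Age 65 or older (−15%): $17,500 × 0.85 = $14,875.

$14,875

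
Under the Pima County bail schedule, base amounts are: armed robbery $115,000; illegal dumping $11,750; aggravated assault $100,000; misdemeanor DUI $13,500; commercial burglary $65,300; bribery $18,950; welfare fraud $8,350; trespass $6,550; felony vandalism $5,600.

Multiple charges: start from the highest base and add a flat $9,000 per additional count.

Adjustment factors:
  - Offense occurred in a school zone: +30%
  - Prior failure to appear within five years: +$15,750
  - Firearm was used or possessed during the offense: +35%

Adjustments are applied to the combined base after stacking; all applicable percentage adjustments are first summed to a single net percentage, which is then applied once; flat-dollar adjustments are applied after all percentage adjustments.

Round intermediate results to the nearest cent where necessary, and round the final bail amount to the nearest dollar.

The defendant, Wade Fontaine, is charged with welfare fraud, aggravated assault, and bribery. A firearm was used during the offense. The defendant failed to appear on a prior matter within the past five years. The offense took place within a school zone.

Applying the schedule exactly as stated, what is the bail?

Base amounts from the schedule: welfare fraud $8,350; aggravated assault $100,000; bribery $18,950.
Stacking rule: highest base plus $9,000 per additional charge. Highest is aggravated assault at $100,000; 2 additional charges → +$18,000. Combined base = $118,000.
Net percentage adjustment: +30% +35% = +65%. $118,000 × 1.65 = $194,700.
Prior failure to appear within five years (+$15,750 flat): $194,700 + $15,750 = $210,450.

$210,450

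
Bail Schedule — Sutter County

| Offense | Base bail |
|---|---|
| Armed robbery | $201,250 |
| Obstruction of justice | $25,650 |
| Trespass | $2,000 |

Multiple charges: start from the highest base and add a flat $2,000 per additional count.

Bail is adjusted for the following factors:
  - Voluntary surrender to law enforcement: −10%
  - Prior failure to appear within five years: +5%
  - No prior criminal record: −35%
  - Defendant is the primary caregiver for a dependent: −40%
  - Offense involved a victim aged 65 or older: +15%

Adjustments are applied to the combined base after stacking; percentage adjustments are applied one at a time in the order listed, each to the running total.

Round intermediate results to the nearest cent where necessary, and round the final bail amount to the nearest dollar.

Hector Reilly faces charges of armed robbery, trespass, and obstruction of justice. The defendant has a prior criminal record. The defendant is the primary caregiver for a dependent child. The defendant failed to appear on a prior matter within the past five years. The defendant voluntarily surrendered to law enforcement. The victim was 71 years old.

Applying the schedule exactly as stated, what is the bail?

$133,833

Base amounts from the schedule: armed robbery $201,250; trespass $2,000; obstruction of justice $25,650.
Stacking rule: highest base plus $2,000 per additional charge. Highest is armed robbery at $201,250; 2 additional charges → +$4,000. Combined base = $205,250.
Voluntary surrender to law enforcement (−10%): $205,250 × 0.9 = $184,725.
Prior failure to appear within five years (+5%): $184,725 × 1.05 = $193,961.25.
Defendant is the primary caregiver for a dependent (−40%): $193,961.25 × 0.6 = $116,376.75.
Offense involved a victim aged 65 or older (+15%): $116,376.75 × 1.15 = $133,833.26.
Rounded to the nearest dollar: $133,833.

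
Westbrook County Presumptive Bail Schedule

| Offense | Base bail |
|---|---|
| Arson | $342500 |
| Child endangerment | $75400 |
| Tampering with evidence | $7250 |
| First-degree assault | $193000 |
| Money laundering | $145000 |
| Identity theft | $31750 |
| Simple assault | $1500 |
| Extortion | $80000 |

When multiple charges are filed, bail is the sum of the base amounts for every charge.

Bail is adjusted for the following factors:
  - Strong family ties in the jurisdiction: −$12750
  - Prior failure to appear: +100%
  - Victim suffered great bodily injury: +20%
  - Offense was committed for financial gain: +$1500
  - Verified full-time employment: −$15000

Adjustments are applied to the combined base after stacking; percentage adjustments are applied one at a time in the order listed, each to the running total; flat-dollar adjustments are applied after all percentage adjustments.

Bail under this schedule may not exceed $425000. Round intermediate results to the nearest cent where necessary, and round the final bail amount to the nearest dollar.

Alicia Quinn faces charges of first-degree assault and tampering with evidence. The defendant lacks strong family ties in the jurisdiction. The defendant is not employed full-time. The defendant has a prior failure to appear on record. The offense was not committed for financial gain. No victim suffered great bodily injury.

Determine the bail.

$400500

Base amounts from the schedule: first-degree assault $193000; tampering with evidence $7250.
Stacking rule: sum of all bases. $193000 + $7250 = $200250.
Prior failure to appear (+100%): $200250 × 2 = $400500.
$400500 is within the $425000 maximum.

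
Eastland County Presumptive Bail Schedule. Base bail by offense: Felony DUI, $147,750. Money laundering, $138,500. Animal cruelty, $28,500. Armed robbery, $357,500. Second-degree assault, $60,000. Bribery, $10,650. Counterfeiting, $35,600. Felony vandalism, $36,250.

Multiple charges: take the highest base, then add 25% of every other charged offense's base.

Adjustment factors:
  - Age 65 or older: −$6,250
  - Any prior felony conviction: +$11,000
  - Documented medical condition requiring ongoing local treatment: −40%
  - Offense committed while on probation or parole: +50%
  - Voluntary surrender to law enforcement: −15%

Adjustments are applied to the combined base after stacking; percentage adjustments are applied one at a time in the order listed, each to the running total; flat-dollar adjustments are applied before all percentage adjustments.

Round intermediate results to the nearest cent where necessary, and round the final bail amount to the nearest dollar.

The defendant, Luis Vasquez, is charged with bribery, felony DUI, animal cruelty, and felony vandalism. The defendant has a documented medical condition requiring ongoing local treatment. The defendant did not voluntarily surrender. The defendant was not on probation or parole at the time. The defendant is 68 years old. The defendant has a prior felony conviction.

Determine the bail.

$102,810

Base amounts from the schedule: bribery $10,650; felony DUI $147,750; animal cruelty $28,500; felony vandalism $36,250.
Stacking rule: highest base plus 25% of each additional charge. Highest is felony DUI at $147,750. Additional: $10,650 × 25% = $2,662.50; $28,500 × 25% = $7,125; $36,250 × 25% = $9,062.50. Combined base = $147,750 + $18,850 = $166,600.
Age 65 or older (−$6,250 flat): $166,600 − $6,250 = $160,350.
Any prior felony conviction (+$11,000 flat): $160,350 + $11,000 = $171,350.
Documented medical condition requiring ongoing local treatment (−40%): $171,350 × 0.6 = $102,810.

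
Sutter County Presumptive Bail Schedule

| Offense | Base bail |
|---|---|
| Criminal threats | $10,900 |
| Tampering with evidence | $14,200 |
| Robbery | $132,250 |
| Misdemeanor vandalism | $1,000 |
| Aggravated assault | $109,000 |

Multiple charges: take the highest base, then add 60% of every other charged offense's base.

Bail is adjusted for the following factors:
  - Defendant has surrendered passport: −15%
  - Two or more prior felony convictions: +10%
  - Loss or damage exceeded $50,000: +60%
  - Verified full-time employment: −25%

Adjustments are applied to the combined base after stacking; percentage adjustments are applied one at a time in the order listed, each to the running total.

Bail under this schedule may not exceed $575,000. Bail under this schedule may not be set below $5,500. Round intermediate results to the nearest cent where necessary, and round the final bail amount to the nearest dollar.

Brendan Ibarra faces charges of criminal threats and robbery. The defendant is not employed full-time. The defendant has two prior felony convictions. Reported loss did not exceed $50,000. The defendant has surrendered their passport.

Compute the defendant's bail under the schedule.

$129,769

Base amounts from the schedule: criminal threats $10,900; robbery $132,250.
Stacking rule: highest base plus 60% of each additional charge. Highest is robbery at $132,250. Additional: $10,900 × 60% = $6,540. Combined base = $132,250 + $6,540 = $138,790.
Defendant has surrendered passport (−15%): $138,790 × 0.85 = $117,971.50.
Two or more prior felony convictions (+10%): $117,971.50 × 1.1 = $129,768.65.
$129,768.65 is within the $575,000 maximum.
$129,768.65 is at or above the $5,500 minimum.
Rounded to the nearest dollar: $129,769.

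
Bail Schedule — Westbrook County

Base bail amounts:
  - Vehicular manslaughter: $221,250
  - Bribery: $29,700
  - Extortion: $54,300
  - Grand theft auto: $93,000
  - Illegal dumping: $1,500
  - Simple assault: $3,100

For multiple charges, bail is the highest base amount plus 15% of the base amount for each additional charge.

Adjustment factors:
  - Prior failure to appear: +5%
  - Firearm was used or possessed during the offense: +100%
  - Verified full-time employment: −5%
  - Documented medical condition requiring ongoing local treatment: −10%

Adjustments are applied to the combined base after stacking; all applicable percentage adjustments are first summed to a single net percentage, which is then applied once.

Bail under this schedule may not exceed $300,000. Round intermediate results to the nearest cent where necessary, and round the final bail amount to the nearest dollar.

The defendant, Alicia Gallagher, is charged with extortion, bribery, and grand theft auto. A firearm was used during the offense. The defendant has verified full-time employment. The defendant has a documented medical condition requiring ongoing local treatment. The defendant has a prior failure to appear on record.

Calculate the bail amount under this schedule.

$200,640

Base amounts from the schedule: extortion $54,300; bribery $29,700; grand theft auto $93,000.
Stacking rule: highest base plus 15% of each additional charge. Highest is grand theft auto at $93,000. Additional: $54,300 × 15% = $8,145; $29,700 × 15% = $4,455. Combined base = $93,000 + $12,600 = $105,600.
Net percentage adjustment: +5% +100% −5% −10% = +90%. $105,600 × 1.9 = $200,640.
$200,640 is within the $300,000 maximum.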